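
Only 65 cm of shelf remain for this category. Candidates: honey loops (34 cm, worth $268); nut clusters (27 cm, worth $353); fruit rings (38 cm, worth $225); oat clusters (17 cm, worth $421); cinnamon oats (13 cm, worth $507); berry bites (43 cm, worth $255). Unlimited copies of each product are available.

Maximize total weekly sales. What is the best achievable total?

2535

The ratio ordering already packs tightly: 5×cinnamon oats, 65 cm, 2535.
Nothing else within 65 cm beats 2535.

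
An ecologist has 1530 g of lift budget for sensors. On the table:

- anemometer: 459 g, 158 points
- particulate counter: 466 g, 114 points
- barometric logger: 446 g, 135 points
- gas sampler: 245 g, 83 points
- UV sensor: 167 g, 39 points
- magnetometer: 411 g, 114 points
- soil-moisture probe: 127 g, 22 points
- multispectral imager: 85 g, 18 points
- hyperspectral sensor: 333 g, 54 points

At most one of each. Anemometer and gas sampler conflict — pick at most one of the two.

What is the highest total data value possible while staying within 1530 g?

447

Best packing: anemometer + barometric logger + magnetometer + soil-moisture probe + multispectral imager — 1528 g, 447 total.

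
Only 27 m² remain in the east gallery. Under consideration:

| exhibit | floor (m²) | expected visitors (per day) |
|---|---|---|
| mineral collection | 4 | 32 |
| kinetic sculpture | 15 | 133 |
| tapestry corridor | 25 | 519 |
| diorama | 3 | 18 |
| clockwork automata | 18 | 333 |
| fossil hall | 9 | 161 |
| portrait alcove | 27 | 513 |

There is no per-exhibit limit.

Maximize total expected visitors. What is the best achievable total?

519

The ratio ordering already packs tightly: tapestry corridor, 25 m², 519.
That's the maximum — no swap from here does better than 519.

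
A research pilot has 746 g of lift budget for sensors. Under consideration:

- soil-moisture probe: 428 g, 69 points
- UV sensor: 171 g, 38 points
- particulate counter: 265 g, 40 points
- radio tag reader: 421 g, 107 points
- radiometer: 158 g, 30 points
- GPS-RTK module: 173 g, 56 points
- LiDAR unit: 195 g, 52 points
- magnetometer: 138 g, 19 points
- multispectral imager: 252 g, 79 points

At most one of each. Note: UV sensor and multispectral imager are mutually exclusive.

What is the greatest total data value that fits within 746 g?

Best packing: GPS-RTK module + LiDAR unit + multispectral imager — 620 g, 187 total.
No other feasible combination exceeds 187.

187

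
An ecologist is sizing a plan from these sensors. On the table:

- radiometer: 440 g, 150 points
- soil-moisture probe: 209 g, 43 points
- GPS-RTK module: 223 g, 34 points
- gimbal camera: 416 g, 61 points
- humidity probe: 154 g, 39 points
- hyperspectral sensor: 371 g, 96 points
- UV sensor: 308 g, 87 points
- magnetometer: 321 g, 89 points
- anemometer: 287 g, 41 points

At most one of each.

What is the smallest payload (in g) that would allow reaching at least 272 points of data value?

902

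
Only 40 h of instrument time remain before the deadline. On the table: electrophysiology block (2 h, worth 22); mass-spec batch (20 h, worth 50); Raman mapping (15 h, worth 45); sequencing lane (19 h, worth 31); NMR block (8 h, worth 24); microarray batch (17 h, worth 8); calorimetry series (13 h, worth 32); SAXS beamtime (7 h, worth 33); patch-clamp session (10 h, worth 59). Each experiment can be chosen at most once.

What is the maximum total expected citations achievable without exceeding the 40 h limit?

170

A density-first pass picks electrophysiology block + Raman mapping + SAXS beamtime + patch-clamp session — 159 at 34 h.
Dropping Raman mapping frees 15 h; slotting in NMR block + calorimetry series (21 h) lifts the total to 170 at 40 h.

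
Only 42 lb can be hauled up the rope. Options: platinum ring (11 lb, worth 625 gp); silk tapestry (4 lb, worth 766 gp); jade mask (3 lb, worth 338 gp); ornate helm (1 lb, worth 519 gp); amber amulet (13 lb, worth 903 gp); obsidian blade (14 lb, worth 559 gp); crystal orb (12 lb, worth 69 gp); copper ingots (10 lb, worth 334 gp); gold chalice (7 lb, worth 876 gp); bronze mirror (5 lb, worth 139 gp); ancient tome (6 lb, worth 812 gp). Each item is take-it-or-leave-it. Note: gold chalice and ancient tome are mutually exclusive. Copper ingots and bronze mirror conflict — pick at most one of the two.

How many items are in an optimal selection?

6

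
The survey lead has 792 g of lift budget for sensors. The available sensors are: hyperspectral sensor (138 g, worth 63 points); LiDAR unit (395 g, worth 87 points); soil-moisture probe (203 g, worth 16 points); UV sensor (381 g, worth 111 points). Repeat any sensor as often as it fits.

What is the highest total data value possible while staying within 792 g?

Taking 5×hyperspectral sensor: 690 g used, 315 in data value.
That's the maximum — no swap from here does better than 315.

315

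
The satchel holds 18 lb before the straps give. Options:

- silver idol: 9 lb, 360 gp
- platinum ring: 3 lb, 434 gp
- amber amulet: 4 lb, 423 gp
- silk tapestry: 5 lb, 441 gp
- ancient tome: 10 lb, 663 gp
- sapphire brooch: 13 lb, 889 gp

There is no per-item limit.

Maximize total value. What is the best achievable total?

2604

6×platinum ring uses 18 of the 18 lb and totals 2604.
No other feasible combination exceeds 2604.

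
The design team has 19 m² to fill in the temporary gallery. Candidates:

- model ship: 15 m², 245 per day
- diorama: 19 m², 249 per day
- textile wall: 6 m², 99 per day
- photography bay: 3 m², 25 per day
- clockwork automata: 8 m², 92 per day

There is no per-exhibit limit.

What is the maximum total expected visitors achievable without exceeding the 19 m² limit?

Taking 3×textile wall: 18 m² used, 297 in expected visitors.
Nothing else within 19 m² beats 297.

297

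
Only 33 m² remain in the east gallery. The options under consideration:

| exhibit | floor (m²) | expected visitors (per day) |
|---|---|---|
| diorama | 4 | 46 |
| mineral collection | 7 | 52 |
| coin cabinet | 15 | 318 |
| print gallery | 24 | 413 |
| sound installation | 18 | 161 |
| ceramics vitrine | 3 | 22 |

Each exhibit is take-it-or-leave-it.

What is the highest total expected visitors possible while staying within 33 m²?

Density check — coin cabinet 21.20, print gallery 17.21, diorama 11.50, sound installation 8.94 are the best per m².
A density-first pass picks diorama + mineral collection + coin cabinet + ceramics vitrine — 438 at 29 m².
Dropping mineral collection and coin cabinet frees 22 m²; slotting in print gallery (24 m²) lifts the total to 481 at 31 m².

481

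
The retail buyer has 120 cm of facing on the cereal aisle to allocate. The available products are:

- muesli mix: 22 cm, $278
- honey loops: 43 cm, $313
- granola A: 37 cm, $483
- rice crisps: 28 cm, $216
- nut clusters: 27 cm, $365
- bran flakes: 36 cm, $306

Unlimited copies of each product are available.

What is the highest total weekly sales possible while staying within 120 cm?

Density check — nut clusters 13.52, granola A 13.05, muesli mix 12.64 are the best per cm.
Filling by ratio: 4×nut clusters for 1460, with 12 cm left unused.
Replace nut clusters with granola A: the trade gains 118 net, giving 1578 at 118 cm.
The spare 2 cm is too small for any remaining product, and no exchange beats 1578.

1578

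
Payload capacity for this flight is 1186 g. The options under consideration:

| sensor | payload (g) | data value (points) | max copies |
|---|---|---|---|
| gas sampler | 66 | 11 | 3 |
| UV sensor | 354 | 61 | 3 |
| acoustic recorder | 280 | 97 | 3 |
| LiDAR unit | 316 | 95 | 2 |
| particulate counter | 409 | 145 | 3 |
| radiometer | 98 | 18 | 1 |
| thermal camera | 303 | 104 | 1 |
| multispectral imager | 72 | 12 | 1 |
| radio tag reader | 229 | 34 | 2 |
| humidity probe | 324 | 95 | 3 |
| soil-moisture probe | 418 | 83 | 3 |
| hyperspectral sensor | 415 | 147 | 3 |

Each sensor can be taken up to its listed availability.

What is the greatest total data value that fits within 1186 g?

By data value per g: particulate counter 0.35, hyperspectral sensor 0.35, acoustic recorder 0.35, thermal camera 0.34 lead.
The ratio heuristic lands on gas sampler + acoustic recorder + 2×particulate counter (398) but leaves 22 g idle.
The 884 g tied up in gas sampler and 2×particulate counter is better spent on multispectral imager + 2×hyperspectral sensor — total rises to 403 (1182 g).
No other feasible combination exceeds 403.

403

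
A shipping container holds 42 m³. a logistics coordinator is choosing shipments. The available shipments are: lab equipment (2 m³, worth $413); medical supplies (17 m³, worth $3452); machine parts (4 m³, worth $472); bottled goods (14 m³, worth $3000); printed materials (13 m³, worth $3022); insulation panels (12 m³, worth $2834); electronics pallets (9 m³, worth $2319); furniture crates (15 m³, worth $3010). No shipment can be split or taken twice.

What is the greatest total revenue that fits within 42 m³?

9308

Filling by ratio: lab equipment + machine parts + printed materials + insulation panels + electronics pallets for 9060, with 2 m³ left unused.
Replace lab equipment and machine parts and electronics pallets with medical supplies: the trade gains 248 net, giving 9308 at 42 m³.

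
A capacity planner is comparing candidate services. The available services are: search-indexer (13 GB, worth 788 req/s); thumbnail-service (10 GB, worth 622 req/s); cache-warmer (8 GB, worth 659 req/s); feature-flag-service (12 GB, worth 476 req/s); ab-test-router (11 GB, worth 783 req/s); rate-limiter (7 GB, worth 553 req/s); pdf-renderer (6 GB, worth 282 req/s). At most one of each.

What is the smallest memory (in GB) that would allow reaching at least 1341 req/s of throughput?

19

Look for the lowest-memory combination reaching 1341.
cache-warmer + ab-test-router reaches 1442 using 19 GB.
Any bundle with less than 19 GB falls short of 1341.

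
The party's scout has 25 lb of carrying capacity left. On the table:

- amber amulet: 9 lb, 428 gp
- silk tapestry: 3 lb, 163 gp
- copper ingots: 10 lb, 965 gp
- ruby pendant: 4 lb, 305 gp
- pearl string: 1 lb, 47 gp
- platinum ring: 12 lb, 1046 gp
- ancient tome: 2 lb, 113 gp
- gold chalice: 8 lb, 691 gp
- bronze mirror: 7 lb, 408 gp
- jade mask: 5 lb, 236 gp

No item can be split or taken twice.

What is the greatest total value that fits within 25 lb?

A density-first pass picks copper ingots + pearl string + platinum ring + ancient tome — 2171 at 25 lb.
Dropping pearl string and ancient tome frees 3 lb; slotting in silk tapestry (3 lb) lifts the total to 2174 at 25 lb.

2174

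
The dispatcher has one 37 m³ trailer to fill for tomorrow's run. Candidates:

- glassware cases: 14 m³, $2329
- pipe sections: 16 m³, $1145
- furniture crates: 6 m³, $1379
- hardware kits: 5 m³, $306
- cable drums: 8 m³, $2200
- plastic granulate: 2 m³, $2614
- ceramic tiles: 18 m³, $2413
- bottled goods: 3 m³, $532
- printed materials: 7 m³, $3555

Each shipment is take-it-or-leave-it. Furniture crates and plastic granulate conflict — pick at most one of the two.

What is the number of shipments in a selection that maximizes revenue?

5

Optimal total is 11230.
glassware cases + cable drums + plastic granulate + bottled goods + printed materials hits 11230 at 34 m³.
Every optimal selection uses 5 shipments.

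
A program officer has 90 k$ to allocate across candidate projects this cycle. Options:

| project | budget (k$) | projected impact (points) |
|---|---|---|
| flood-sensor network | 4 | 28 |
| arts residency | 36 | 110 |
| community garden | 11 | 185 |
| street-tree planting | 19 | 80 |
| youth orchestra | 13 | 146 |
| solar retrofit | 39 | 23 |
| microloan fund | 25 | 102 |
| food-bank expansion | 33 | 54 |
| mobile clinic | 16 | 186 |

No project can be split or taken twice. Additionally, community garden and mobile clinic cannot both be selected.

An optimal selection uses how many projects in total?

5

Best achievable projected impact is 571.
flood-sensor network + arts residency + community garden + youth orchestra + microloan fund hits 571 at 89 k$.
Every optimal selection uses 5 projects.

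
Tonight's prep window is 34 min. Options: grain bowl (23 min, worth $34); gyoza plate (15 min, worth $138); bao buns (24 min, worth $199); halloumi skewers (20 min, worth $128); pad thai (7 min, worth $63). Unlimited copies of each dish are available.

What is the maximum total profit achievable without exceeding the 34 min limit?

276

By profit per min: gyoza plate 9.20, pad thai 9.00, bao buns 8.29 lead.
Best packing: 2×gyoza plate — 30 min, 276 total.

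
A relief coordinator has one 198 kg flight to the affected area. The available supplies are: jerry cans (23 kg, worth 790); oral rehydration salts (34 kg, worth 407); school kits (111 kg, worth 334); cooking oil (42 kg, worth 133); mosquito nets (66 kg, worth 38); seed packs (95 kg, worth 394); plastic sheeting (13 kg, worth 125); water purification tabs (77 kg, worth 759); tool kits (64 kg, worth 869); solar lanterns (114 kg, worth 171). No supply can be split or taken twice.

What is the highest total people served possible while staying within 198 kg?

The ratio ordering already packs tightly: jerry cans + oral rehydration salts + water purification tabs + tool kits, 198 kg, 2825.
No other feasible combination exceeds 2825.

2825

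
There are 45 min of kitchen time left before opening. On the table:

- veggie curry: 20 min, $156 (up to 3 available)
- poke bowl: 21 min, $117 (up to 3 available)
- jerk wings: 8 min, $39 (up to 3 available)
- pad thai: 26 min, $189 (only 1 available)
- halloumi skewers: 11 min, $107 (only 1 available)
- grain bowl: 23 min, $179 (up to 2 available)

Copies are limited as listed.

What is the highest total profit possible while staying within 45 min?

Ranking by ratio (profit/min): halloumi skewers 9.73, veggie curry 7.80, grain bowl 7.78, pad thai 7.27.
The ratio heuristic lands on veggie curry + jerk wings + halloumi skewers (302) but leaves 6 min idle.
Dropping jerk wings and halloumi skewers frees 19 min; slotting in grain bowl (23 min) lifts the total to 335 at 43 min.
No other feasible combination exceeds 335.

335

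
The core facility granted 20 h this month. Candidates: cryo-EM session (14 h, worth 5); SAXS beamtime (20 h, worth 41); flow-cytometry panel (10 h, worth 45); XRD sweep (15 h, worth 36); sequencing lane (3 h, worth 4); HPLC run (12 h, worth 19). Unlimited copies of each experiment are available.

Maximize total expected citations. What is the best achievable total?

90

Best packing: 2×flow-cytometry panel — 20 h, 90 total.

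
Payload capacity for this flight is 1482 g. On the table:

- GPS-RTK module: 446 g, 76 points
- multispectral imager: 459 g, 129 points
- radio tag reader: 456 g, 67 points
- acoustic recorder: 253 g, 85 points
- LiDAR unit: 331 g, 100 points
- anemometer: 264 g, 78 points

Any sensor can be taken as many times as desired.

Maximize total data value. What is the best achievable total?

Taking the top-ratio sensors first gives 5×acoustic recorder for 425 (1265 g).
Dropping acoustic recorder frees 253 g; slotting in multispectral imager (459 g) lifts the total to 469 at 1471 g.
Nothing else within 1482 g beats 469.

469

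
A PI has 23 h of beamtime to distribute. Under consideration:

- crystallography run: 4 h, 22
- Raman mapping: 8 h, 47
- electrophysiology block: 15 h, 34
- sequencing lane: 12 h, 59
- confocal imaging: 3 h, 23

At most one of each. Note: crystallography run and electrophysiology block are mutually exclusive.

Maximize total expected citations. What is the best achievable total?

129

Greedy by ratio would take crystallography run + Raman mapping + confocal imaging: 15 h used, total 92.
Dropping crystallography run frees 4 h; slotting in sequencing lane (12 h) lifts the total to 129 at 23 h.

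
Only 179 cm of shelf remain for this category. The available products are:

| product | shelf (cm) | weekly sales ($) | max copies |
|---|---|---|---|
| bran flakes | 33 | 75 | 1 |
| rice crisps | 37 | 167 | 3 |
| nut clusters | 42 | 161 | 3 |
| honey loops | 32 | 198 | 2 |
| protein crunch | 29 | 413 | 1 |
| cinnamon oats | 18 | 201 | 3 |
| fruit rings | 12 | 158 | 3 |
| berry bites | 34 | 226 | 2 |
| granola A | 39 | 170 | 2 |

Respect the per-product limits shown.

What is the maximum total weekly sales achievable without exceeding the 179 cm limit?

Ranking by ratio (weekly sales/cm): protein crunch 14.24, fruit rings 13.17, cinnamon oats 11.17.
A density-first pass picks protein crunch + 3×cinnamon oats + 3×fruit rings + berry bites — 1716 at 153 cm.
The 12 cm tied up in fruit rings is better spent on berry bites — total rises to 1784 (175 cm).

1784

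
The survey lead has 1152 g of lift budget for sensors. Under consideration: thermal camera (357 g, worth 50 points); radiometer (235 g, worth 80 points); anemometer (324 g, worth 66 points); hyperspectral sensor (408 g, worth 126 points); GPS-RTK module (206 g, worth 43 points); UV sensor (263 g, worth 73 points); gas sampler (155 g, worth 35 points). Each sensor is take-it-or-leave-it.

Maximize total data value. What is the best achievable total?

322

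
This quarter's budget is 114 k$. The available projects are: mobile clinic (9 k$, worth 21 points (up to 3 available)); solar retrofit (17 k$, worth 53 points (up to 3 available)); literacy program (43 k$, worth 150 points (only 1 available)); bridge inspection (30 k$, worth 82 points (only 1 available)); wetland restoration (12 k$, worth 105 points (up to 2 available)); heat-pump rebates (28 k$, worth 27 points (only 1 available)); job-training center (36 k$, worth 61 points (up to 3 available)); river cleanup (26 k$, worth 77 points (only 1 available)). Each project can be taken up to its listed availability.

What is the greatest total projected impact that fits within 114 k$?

Taking the top-ratio projects first gives mobile clinic + 2×solar retrofit + literacy program + 2×wetland restoration for 487 (110 k$).
The 26 k$ tied up in mobile clinic and solar retrofit is better spent on bridge inspection — total rises to 495 (114 k$).
No other feasible combination exceeds 495.

495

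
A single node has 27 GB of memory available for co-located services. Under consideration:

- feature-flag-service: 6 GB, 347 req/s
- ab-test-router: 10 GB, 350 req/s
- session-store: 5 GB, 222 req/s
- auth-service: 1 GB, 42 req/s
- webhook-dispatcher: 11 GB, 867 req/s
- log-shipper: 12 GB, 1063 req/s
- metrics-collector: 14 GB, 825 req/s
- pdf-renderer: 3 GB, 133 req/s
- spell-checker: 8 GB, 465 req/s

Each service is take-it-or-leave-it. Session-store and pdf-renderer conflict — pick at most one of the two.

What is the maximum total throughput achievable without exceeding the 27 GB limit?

Taking auth-service + webhook-dispatcher + log-shipper + pdf-renderer: 27 GB used, 2105 in throughput.

2105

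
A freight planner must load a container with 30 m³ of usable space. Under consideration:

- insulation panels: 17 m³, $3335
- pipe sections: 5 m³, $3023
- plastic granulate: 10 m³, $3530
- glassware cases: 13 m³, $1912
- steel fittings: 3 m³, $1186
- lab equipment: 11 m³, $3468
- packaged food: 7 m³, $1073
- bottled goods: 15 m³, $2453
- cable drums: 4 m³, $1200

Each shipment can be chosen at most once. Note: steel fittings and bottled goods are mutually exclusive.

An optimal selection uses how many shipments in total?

Best achievable revenue is 11221.
pipe sections + plastic granulate + lab equipment + cable drums hits 11221 at 30 m³.
Every optimal selection uses 4 shipments.

4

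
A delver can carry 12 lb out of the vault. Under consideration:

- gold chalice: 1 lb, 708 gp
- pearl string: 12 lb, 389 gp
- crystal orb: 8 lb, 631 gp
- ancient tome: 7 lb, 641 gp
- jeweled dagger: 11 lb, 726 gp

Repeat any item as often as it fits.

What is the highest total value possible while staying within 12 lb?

8496

Taking 12×gold chalice: 12 lb used, 8496 in value.
Nothing else within 12 lb beats 8496.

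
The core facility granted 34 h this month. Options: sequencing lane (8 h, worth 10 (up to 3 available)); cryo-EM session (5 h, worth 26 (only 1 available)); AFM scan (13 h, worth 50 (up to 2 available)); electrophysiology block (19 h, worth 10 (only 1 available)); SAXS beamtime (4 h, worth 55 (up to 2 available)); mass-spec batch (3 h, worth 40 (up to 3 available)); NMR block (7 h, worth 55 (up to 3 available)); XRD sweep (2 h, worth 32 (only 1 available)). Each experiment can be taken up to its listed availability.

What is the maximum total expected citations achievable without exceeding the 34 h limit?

372

Density check — XRD sweep 16.00, SAXS beamtime 13.75, mass-spec batch 13.33 are the best per h.
The ratio ordering already packs tightly: 2×SAXS beamtime + 3×mass-spec batch + 2×NMR block + XRD sweep, 33 h, 372.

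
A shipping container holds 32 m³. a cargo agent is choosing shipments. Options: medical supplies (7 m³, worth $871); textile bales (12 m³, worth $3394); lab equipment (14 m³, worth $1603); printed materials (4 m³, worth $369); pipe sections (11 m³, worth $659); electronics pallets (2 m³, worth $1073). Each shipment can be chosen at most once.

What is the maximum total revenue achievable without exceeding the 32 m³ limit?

6439

Ranking by ratio (revenue/m³): electronics pallets 536.50, textile bales 282.83, medical supplies 124.43, lab equipment 114.50.
A density-first pass picks medical supplies + textile bales + printed materials + electronics pallets — 5707 at 25 m³.
The 7 m³ tied up in medical supplies is better spent on lab equipment — total rises to 6439 (32 m³).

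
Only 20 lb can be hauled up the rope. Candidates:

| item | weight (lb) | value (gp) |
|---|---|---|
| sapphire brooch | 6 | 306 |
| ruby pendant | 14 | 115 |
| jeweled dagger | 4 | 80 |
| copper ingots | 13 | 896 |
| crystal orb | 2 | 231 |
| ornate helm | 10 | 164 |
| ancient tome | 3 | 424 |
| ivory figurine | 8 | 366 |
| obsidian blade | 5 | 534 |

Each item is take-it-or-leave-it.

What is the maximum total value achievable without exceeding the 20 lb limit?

1661

Ranking by ratio (value/lb): ancient tome 141.33, crystal orb 115.50, obsidian blade 106.80, copper ingots 68.92.
Greedy by ratio would take sapphire brooch + jeweled dagger + crystal orb + ancient tome + obsidian blade: 20 lb used, total 1575.
The 13 lb tied up in sapphire brooch and jeweled dagger and ancient tome is better spent on copper ingots — total rises to 1661 (20 lb).
That's the maximum — no swap from here does better than 1661.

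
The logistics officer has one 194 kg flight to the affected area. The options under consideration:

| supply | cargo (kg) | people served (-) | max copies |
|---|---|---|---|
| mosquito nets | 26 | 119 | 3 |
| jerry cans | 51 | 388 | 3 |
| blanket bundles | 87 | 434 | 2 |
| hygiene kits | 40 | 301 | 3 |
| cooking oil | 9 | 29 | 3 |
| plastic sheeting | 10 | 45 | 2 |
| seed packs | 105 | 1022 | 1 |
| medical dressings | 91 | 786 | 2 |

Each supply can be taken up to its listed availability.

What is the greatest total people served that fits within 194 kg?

Taking the top-ratio supplies first gives mosquito nets + jerry cans + plastic sheeting + seed packs for 1574 (192 kg).
Using the slack differently, 2×hygiene kits + cooking oil + seed packs comes to 1653 at 194 kg.
Nothing else within 194 kg beats 1653.

1653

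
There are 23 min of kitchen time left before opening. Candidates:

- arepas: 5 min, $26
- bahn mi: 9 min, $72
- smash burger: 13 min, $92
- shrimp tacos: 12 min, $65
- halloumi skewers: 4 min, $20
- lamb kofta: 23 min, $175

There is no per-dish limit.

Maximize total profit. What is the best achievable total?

A density-first pass picks arepas + 2×bahn mi — 170 at 23 min.
Replace arepas and 2×bahn mi with lamb kofta: the trade gains 5 net, giving 175 at 23 min.
Every other selection either busts 23 min or fails to beat 175.

175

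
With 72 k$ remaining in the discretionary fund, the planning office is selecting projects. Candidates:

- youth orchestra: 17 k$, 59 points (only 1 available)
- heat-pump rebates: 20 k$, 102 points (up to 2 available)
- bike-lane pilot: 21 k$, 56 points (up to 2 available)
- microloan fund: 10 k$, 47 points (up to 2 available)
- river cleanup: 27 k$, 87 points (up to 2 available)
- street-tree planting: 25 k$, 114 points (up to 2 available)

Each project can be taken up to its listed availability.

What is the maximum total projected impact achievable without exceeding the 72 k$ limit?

330

Density check — heat-pump rebates 5.10, microloan fund 4.70, street-tree planting 4.56 are the best per k$.
Filling by ratio: 2×heat-pump rebates + 2×microloan fund for 298, with 12 k$ left unused.
Dropping heat-pump rebates and 2×microloan fund frees 40 k$; slotting in 2×street-tree planting (50 k$) lifts the total to 330 at 70 k$.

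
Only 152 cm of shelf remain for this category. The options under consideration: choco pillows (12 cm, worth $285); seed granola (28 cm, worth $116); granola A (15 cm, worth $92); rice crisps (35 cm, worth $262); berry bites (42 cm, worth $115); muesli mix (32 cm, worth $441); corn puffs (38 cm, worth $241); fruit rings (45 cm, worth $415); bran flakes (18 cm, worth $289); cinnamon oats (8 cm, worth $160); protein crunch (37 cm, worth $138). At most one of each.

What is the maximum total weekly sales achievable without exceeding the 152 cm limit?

1852

The ratio ordering already packs tightly: choco pillows + rice crisps + muesli mix + fruit rings + bran flakes + cinnamon oats, 150 cm, 1852.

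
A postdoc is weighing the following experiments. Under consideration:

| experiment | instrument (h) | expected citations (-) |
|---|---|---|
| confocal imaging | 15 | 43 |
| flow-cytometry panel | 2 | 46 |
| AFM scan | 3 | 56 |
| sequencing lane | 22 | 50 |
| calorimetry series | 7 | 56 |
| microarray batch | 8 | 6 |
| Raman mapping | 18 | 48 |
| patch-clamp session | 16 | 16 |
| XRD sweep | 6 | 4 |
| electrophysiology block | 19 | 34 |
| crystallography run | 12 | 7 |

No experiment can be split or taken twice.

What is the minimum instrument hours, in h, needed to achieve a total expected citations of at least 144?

12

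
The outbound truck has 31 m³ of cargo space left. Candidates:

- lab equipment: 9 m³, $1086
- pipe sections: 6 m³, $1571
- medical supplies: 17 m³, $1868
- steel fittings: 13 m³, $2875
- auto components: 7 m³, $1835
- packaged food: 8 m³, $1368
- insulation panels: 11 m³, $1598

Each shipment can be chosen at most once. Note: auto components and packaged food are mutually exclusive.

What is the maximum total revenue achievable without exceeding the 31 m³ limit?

Density check — auto components 262.14, pipe sections 261.83, steel fittings 221.15, packaged food 171.00 are the best per m³.
Filling by ratio: pipe sections + steel fittings + auto components for 6281, with 5 m³ left unused.
The 6 m³ tied up in pipe sections is better spent on insulation panels — total rises to 6308 (31 m³).

6308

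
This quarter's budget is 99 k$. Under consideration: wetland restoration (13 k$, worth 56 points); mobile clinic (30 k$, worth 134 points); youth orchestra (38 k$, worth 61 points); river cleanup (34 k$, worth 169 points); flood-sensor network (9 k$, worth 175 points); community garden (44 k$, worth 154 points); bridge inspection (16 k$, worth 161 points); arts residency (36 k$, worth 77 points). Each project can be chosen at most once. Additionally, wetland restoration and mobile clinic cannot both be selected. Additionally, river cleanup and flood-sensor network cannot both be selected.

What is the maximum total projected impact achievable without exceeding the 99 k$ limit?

624

Mobile clinic + flood-sensor network + community garden + bridge inspection uses 99 of the 99 k$ and totals 624.
Next best is mobile clinic + flood-sensor network + bridge inspection + arts residency at 547 (91 k$) — short by 77.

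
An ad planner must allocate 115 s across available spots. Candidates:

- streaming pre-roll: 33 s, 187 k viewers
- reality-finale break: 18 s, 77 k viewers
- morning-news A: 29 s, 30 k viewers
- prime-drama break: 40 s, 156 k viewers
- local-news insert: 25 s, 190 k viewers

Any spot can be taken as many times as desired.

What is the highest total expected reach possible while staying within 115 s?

760

By expected reach per s: local-news insert 7.60, streaming pre-roll 5.67, reality-finale break 4.28, prime-drama break 3.90 lead.
The ratio ordering already packs tightly: 4×local-news insert, 100 s, 760.
That's the maximum — no swap from here does better than 760.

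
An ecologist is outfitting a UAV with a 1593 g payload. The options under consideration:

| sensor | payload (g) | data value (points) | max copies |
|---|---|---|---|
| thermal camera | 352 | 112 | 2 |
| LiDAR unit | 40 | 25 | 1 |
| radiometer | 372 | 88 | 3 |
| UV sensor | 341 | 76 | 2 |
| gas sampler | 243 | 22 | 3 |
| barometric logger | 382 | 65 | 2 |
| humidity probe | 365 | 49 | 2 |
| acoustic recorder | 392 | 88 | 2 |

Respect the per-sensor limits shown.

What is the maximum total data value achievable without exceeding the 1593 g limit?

Density check — LiDAR unit 0.62, thermal camera 0.32, radiometer 0.24 are the best per g.
Best packing: 2×thermal camera + LiDAR unit + 2×acoustic recorder — 1528 g, 425 total.

425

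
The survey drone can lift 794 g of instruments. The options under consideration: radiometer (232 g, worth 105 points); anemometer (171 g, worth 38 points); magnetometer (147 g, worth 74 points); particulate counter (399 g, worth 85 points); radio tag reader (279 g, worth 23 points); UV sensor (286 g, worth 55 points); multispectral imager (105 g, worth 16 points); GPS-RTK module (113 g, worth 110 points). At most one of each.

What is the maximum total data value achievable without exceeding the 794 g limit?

Filling by ratio: radiometer + anemometer + magnetometer + multispectral imager + GPS-RTK module for 343, with 26 g left unused.
Replace anemometer and multispectral imager with UV sensor: the trade gains 1 net, giving 344 at 778 g.
Next best is radiometer + anemometer + magnetometer + multispectral imager + GPS-RTK module at 343 (768 g) — short by 1.

344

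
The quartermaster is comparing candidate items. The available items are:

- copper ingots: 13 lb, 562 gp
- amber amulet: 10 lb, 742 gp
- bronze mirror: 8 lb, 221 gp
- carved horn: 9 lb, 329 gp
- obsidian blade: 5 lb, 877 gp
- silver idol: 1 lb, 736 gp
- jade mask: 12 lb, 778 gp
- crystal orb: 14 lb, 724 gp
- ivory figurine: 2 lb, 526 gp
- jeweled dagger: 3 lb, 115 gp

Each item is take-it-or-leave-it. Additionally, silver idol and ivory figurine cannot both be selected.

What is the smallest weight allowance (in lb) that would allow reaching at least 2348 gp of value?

Minimise lb subject to total value ≥ 2348.
Taking amber amulet + obsidian blade + silver idol gives 2355 (≥ 2348) for 16 lb.
No combination under 16 lb hits 2348.

16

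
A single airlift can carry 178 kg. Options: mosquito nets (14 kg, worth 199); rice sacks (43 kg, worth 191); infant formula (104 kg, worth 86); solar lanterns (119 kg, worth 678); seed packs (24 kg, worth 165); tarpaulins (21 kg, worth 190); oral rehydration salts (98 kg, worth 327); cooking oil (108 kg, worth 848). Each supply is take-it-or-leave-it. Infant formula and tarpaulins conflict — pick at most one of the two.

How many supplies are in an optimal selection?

Optimal total is 1402.
For example mosquito nets + seed packs + tarpaulins + cooking oil achieves it, using 167 kg.
All optima have 4 supplies.

4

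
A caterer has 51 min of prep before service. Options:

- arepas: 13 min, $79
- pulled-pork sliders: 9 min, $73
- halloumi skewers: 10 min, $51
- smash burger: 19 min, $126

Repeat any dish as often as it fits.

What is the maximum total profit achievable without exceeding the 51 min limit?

371

The ratio heuristic lands on 5×pulled-pork sliders (365) but leaves 6 min idle.
Dropping pulled-pork sliders frees 9 min; slotting in arepas (13 min) lifts the total to 371 at 49 min.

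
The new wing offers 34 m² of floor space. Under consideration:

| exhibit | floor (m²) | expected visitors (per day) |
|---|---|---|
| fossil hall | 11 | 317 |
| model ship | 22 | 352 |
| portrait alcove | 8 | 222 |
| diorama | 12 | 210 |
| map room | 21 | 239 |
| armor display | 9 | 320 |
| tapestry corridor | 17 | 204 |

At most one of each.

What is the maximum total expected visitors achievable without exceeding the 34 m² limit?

859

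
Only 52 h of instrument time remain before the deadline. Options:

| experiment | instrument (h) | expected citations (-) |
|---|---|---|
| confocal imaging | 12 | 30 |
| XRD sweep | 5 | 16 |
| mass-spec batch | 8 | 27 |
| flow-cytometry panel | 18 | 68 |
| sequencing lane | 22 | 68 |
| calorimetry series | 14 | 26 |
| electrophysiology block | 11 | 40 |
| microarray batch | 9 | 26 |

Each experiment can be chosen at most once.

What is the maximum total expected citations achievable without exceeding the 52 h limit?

By expected citations per h: flow-cytometry panel 3.78, electrophysiology block 3.64, mass-spec batch 3.38 lead.
The ratio ordering already packs tightly: XRD sweep + mass-spec batch + flow-cytometry panel + electrophysiology block + microarray batch, 51 h, 177.

177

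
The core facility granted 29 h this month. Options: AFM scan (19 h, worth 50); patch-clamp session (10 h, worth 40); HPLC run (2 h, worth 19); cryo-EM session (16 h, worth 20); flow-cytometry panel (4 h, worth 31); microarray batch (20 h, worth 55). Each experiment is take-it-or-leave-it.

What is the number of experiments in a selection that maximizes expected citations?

3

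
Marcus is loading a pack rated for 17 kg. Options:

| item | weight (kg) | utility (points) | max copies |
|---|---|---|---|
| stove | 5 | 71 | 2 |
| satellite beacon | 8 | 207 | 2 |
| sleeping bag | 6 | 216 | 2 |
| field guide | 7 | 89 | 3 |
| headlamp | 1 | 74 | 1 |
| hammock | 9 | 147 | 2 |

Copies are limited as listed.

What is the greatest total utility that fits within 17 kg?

506

2×sleeping bag + headlamp uses 13 of the 17 kg and totals 506.
The spare 4 kg is too small for any remaining item, and no exchange beats 506.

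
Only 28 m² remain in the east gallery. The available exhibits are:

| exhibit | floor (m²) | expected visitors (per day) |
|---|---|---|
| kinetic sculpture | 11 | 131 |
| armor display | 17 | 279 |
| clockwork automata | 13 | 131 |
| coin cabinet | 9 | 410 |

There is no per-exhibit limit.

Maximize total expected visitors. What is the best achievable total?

1230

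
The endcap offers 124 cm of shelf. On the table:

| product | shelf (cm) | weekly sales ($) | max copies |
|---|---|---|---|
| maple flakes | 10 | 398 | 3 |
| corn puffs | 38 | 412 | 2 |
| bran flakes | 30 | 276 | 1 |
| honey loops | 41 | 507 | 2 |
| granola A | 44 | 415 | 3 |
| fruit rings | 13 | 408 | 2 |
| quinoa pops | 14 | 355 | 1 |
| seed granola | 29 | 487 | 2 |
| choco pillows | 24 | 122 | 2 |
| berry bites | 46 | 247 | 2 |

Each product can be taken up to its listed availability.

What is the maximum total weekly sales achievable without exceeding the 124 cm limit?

Taking the top-ratio products first gives 3×maple flakes + 2×fruit rings + quinoa pops + seed granola + choco pillows for 2974 (123 cm).
Replace quinoa pops and choco pillows with seed granola: the trade gains 10 net, giving 2984 at 114 cm.

2984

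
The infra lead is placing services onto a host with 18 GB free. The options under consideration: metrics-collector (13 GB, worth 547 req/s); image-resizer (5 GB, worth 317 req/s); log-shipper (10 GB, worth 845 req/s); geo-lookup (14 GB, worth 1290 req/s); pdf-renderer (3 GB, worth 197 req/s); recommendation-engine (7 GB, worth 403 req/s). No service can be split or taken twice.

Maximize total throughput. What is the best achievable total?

1487

The ratio ordering already packs tightly: geo-lookup + pdf-renderer, 17 GB, 1487.
Next best is image-resizer + log-shipper + pdf-renderer at 1359 (18 GB) — short by 128.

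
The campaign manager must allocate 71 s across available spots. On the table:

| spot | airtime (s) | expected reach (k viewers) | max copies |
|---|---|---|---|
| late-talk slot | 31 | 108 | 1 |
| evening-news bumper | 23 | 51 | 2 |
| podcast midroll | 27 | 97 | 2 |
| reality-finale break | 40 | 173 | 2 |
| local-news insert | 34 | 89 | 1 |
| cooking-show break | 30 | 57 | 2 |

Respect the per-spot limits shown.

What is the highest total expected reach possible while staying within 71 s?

281

By expected reach per s: reality-finale break 4.33, podcast midroll 3.59, late-talk slot 3.48 lead.
Filling by ratio: podcast midroll + reality-finale break for 270, with 4 s left unused.
The 27 s tied up in podcast midroll is better spent on late-talk slot — total rises to 281 (71 s).
Every other selection either busts 71 s or exceeds an availability limit or fails to beat 281.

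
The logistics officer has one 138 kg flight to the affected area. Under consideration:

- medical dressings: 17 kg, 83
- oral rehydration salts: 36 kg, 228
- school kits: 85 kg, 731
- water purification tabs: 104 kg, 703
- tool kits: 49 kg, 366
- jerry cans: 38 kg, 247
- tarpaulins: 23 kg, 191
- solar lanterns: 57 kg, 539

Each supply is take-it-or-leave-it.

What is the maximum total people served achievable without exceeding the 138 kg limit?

1097

Filling by ratio: tool kits + tarpaulins + solar lanterns for 1096, with 9 kg left unused.
The 80 kg tied up in tarpaulins and solar lanterns is better spent on school kits — total rises to 1097 (134 kg).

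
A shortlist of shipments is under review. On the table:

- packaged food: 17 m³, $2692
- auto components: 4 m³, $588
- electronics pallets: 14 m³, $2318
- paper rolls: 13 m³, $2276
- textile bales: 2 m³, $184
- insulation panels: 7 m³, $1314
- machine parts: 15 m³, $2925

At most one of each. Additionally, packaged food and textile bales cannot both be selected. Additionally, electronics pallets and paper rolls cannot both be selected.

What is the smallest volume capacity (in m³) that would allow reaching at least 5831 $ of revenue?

Minimise m³ subject to total revenue ≥ 5831.
auto components + electronics pallets + machine parts: 5831 revenue at 33 m³.
Any bundle with less than 33 m³ falls short of 5831.

33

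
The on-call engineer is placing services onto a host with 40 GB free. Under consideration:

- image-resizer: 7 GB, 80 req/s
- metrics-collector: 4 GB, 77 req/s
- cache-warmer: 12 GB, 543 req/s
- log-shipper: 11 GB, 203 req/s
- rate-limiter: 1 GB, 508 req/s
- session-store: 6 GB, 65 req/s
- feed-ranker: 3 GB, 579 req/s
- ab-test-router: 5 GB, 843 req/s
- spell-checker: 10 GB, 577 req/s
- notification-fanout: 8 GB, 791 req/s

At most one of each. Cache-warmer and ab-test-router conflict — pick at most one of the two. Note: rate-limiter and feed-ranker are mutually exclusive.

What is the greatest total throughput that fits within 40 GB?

2999

Best packing: metrics-collector + log-shipper + rate-limiter + ab-test-router + spell-checker + notification-fanout — 39 GB, 2999 total.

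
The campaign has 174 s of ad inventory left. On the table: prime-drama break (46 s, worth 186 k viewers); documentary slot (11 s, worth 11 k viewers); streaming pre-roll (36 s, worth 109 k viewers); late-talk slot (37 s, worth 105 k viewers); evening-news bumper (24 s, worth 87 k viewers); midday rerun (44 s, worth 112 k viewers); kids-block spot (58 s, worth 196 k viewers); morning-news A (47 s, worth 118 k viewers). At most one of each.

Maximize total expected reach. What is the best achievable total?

By expected reach per s: prime-drama break 4.04, evening-news bumper 3.62, kids-block spot 3.38, streaming pre-roll 3.03 lead.
Taking the top-ratio spots first gives prime-drama break + streaming pre-roll + evening-news bumper + kids-block spot for 578 (164 s).
Replace streaming pre-roll with midday rerun: the trade gains 3 net, giving 581 at 172 s.
No other feasible combination exceeds 581.

581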